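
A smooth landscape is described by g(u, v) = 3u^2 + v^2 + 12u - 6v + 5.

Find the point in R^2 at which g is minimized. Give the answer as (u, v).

(-2, 3)

g(u,v) separates as P(u) + Q(v) + 5, so its minimum is min P + min Q + 5.
P'(u) = 6u + 12 vanishes at u ∈ {-2}; Q'(v) = 2v - 6 vanishes at v ∈ {3}.
Local minima of P (where P''>0): P(-2)=-12. Local minima of Q: Q(3)=-9.
So the global minimum of g is P(-2) + Q(3) + 5 = -12 − 9 + 5 = -16, attained at (-2, 3).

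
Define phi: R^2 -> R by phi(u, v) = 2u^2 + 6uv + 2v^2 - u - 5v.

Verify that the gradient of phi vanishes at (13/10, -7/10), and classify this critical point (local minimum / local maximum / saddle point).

saddle point

∇phi = (4u + 6v - 1, 6u + 4v - 5); substituting (13/10, -7/10) gives ∇phi = (0, 0), so (13/10, -7/10) is indeed a critical point.
The Hessian of phi is constant: H = [[4, 6], [6, 4]].
det(H) = 4·4 − 6² = -20.
Since det(H) < 0, H is indefinite and the critical point is a saddle point.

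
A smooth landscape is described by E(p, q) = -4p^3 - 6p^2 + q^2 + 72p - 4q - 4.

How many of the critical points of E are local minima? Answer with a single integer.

E separates as a function of p plus a function of q, so ∇E=0 decouples.
∂E/∂p = -12(p - 2)(p + 3) = 0 at p ∈ {-3, 2}; ∂E/∂q = 2(q - 2) = 0 at q ∈ {2}.
The Hessian is diagonal: diag(E_pp, E_qq). Second derivatives: E_pp(-3)=60, E_pp(2)=-60; E_qq(2)=2.
Local minima occur where both diagonal entries positive: (-3, 2). Count: 1.

1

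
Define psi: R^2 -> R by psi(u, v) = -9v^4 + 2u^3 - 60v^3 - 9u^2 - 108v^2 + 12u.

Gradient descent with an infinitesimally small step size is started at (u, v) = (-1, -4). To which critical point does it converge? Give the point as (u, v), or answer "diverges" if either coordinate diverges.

psi is separable, so gradient descent decouples: u follows -∂psi/∂u, v follows -∂psi/∂v.
∂psi/∂u = 6(u - 2)(u - 1); at u=-1 this is 36, so u decreases.
∂psi/∂v = -36v(v + 2)(v + 3); at v=-4 this is 288, so v decreases.
The u-coordinate has no critical point in that direction and runs off to infinity.

diverges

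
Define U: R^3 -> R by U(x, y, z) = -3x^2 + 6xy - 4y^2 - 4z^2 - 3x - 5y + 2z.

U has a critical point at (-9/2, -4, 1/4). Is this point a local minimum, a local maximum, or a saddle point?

local maximum

The Hessian is constant: H = [[-6, 6, 0], [6, -8, 0], [0, 0, -8]].
Leading principal minors: Δ₁ = -6, Δ₂ = 12, Δ₃ = -96.
The minors alternate sign starting negative (−, +, −), so H is negative definite: a local maximum.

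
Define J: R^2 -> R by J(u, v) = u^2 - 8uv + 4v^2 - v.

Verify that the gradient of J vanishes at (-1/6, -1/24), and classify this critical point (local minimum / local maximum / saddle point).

saddle point

∇J = (2u - 8v, -8u + 8v - 1); substituting (-1/6, -1/24) gives ∇J = (0, 0), so (-1/6, -1/24) is indeed a critical point.
The Hessian of J is constant: H = [[2, -8], [-8, 8]].
det(H) = 2·8 − (-8)² = -48.
Since det(H) < 0, H is indefinite and the critical point is a saddle point.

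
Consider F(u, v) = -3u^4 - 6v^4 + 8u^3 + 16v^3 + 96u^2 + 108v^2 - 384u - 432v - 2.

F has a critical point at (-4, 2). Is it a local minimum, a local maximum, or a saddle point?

The mixed partial ∂²F/∂u∂v is 0, so the Hessian at any point is diag(F_uu, F_vv) = diag(12(-3u^2 + 4u + 16), 24(-3v^2 + 4v + 9)).
At (-4, 2): H = diag(-576, 120).
The eigenvalues have opposite signs, so H is indefinite: a saddle point.

saddle point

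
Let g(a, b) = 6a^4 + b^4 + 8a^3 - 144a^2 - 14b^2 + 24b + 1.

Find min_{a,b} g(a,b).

-1396

g(a,b) separates as P(a) + Q(b) + 1, so its minimum is min P + min Q + 1.
P'(a) = 24a(a - 3)(a + 4) vanishes at a ∈ {-4, 0, 3}; Q'(b) = 4(b - 2)(b - 1)(b + 3) vanishes at b ∈ {-3, 1, 2}.
Local minima of P (where P''>0): P(-4)=-1280, P(3)=-594. Local minima of Q: Q(-3)=-117, Q(2)=8.
So the global minimum of g is P(-4) + Q(-3) + 1 = -1280 − 117 + 1 = -1396, attained at (-4, -3).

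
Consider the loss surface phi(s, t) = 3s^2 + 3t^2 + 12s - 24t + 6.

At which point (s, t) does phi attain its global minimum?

phi(s,t) separates as P(s) + Q(t) + 6, so its minimum is min P + min Q + 6.
P'(s) = 6s + 12 vanishes at s ∈ {-2}; Q'(t) = 6(t - 4) vanishes at t ∈ {4}.
Local minima of P (where P''>0): P(-2)=-12. Local minima of Q: Q(4)=-48.
So the global minimum of phi is P(-2) + Q(4) + 6 = -12 − 48 + 6 = -54, attained at (-2, 4).

(-2, 4)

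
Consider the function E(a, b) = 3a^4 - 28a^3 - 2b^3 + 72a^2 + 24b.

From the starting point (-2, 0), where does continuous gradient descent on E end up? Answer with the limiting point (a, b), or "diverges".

E is separable, so gradient descent decouples: a follows -∂E/∂a, b follows -∂E/∂b.
∂E/∂a = 12a(a - 4)(a - 3); at a=-2 this is -720, so a increases.
∂E/∂b = -6(b - 2)(b + 2); at b=0 this is 24, so b decreases.
a converges to its nearest critical value 0 (a local min of the a-part); b converges to -2. The iterate converges to (0, -2).

(0, -2)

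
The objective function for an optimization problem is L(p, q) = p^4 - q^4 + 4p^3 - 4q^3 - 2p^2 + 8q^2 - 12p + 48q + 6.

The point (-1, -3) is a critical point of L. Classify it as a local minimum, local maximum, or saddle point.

local maximum

The mixed partial ∂²L/∂p∂q is 0, so the Hessian at any point is diag(L_pp, L_qq) = diag(4(3p^2 + 6p - 1), 4(-3q^2 - 6q + 4)).
At (-1, -3): H = diag(-16, -20).
Both eigenvalues are negative, so H is negative definite: a local maximum.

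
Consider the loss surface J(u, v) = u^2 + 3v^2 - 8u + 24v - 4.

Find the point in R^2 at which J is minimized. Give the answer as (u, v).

J(u,v) separates as P(u) + Q(v) − 4, so its minimum is min P + min Q − 4.
P'(u) = 2u - 8 vanishes at u ∈ {4}; Q'(v) = 6v + 24 vanishes at v ∈ {-4}.
Local minima of P (where P''>0): P(4)=-16. Local minima of Q: Q(-4)=-48.
So the global minimum of J is P(4) + Q(-4) − 4 = -16 − 48 − 4 = -68, attained at (4, -4).

(4, -4)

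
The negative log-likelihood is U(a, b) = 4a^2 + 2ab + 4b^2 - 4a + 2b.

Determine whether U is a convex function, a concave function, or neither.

convex

U is quadratic, so its Hessian is the constant matrix H = [[8, 2], [2, 8]].
det(H) = 60, tr(H) = 16.
det(H) > 0 and tr(H) > 0, so H is positive definite everywhere: convex.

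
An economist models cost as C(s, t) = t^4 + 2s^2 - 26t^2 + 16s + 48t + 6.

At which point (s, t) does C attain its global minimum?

C(s,t) separates as P(s) + Q(t) + 6, so its minimum is min P + min Q + 6.
P'(s) = 4s + 16 vanishes at s ∈ {-4}; Q'(t) = 4(t - 3)(t - 1)(t + 4) vanishes at t ∈ {-4, 1, 3}.
Local minima of P (where P''>0): P(-4)=-32. Local minima of Q: Q(-4)=-352, Q(3)=-9.
So the global minimum of C is P(-4) + Q(-4) + 6 = -32 − 352 + 6 = -378, attained at (-4, -4).

(-4, -4)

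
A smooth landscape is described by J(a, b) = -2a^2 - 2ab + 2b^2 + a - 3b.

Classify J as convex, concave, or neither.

J is quadratic, so its Hessian is the constant matrix H = [[-4, -2], [-2, 4]].
det(H) = -20, tr(H) = 0.
det(H) < 0, so H is indefinite: neither convex nor concave.

neither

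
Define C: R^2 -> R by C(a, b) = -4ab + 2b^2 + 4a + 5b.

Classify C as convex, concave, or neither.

neither

C is quadratic, so its Hessian is the constant matrix H = [[0, -4], [-4, 4]].
det(H) = -16, tr(H) = 4.
det(H) < 0, so H is indefinite: neither convex nor concave.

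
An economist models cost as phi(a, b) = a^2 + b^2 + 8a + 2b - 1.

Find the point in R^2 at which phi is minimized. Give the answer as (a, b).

(-4, -1)

phi(a,b) separates as P(a) + Q(b) − 1, so its minimum is min P + min Q − 1.
P'(a) = 2a + 8 vanishes at a ∈ {-4}; Q'(b) = 2b + 2 vanishes at b ∈ {-1}.
Local minima of P (where P''>0): P(-4)=-16. Local minima of Q: Q(-1)=-1.
So the global minimum of phi is P(-4) + Q(-1) − 1 = -16 − 1 − 1 = -18, attained at (-4, -1).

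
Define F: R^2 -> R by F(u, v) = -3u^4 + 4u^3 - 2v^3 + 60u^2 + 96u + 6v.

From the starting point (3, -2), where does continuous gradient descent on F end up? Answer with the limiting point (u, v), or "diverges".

F is separable, so gradient descent decouples: u follows -∂F/∂u, v follows -∂F/∂v.
∂F/∂u = -12(u - 4)(u + 1)(u + 2); at u=3 this is 240, so u decreases.
∂F/∂v = -6(v - 1)(v + 1); at v=-2 this is -18, so v increases.
u converges to its nearest critical value -1 (a local min of the u-part); v converges to -1. The iterate converges to (-1, -1).

(-1, -1)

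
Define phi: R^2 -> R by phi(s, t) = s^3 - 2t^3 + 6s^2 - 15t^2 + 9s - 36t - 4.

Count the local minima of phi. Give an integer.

phi separates as a function of s plus a function of t, so ∇phi=0 decouples.
∂phi/∂s = 3(s + 1)(s + 3) = 0 at s ∈ {-3, -1}; ∂phi/∂t = -6(t + 2)(t + 3) = 0 at t ∈ {-3, -2}.
The Hessian is diagonal: diag(phi_ss, phi_tt). Second derivatives: phi_ss(-3)=-6, phi_ss(-1)=6; phi_tt(-3)=6, phi_tt(-2)=-6.
Local minima occur where both diagonal entries positive: (-1, -3). Count: 1.

1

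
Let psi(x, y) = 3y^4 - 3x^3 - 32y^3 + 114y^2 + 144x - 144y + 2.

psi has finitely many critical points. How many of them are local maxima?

1

psi separates as a function of x plus a function of y, so ∇psi=0 decouples.
∂psi/∂x = -9(x - 4)(x + 4) = 0 at x ∈ {-4, 4}; ∂psi/∂y = 12(y - 4)(y - 3)(y - 1) = 0 at y ∈ {1, 3, 4}.
The Hessian is diagonal: diag(psi_xx, psi_yy). Second derivatives: psi_xx(-4)=72, psi_xx(4)=-72; psi_yy(1)=72, psi_yy(3)=-24, psi_yy(4)=36.
Local maxima occur where both diagonal entries negative: (4, 3). Count: 1.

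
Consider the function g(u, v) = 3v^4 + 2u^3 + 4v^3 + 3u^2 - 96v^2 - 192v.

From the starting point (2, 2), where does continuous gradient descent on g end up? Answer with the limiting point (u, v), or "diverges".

(0, 4)

g is separable, so gradient descent decouples: u follows -∂g/∂u, v follows -∂g/∂v.
∂g/∂u = 6u(u + 1); at u=2 this is 36, so u decreases.
∂g/∂v = 12(v - 4)(v + 1)(v + 4); at v=2 this is -432, so v increases.
u converges to its nearest critical value 0 (a local min of the u-part); v converges to 4. The iterate converges to (0, 4).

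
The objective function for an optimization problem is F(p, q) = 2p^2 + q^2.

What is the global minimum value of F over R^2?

F(p,q) separates as A(p) + B(q), so its minimum is min A + min B.
A'(p) = 4p vanishes at p ∈ {0}; B'(q) = 2q vanishes at q ∈ {0}.
Local minima of A (where A''>0): A(0)=0. Local minima of B: B(0)=0.
So the global minimum of F is A(0) + B(0) = 0 + 0 = 0, attained at (0, 0).

0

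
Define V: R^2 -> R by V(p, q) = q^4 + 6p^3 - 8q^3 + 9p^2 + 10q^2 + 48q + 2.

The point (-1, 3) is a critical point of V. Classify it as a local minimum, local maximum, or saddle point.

The mixed partial ∂²V/∂p∂q is 0, so the Hessian at any point is diag(V_pp, V_qq) = diag(18(2p + 1), 4(3q^2 - 12q + 5)).
At (-1, 3): H = diag(-18, -16).
Both eigenvalues are negative, so H is negative definite: a local maximum.

local maximum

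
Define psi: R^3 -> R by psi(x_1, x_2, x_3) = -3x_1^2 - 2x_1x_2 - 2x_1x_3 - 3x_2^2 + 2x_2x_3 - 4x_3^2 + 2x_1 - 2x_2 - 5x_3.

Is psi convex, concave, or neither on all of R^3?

concave

psi is quadratic, so its Hessian is the constant matrix H = [[-6, -2, -2], [-2, -6, 2], [-2, 2, -8]].
Leading principal minors: -6, 32, -192.
Signs alternate −, +, − ⇒ H ≺ 0 ⇒ concave.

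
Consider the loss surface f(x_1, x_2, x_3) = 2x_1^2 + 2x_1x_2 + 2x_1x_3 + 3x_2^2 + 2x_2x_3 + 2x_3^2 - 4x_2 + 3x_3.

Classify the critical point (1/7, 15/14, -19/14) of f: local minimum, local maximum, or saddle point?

The Hessian is constant: H = [[4, 2, 2], [2, 6, 2], [2, 2, 4]].
Leading principal minors: Δ₁ = 4, Δ₂ = 20, Δ₃ = 56.
All leading minors are positive, so H is positive definite: a local minimum.

local minimum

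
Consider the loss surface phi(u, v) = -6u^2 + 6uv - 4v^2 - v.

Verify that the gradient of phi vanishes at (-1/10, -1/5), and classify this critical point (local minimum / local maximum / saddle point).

local maximum

∇phi = (-12u + 6v, 6u - 8v - 1); substituting (-1/10, -1/5) gives ∇phi = (0, 0), so (-1/10, -1/5) is indeed a critical point.
The Hessian of phi is constant: H = [[-12, 6], [6, -8]].
det(H) = (-12)·(-8) − 6² = 60.
det(H) > 0 and tr(H) = -20 < 0, so H is negative definite and the point is a local maximum.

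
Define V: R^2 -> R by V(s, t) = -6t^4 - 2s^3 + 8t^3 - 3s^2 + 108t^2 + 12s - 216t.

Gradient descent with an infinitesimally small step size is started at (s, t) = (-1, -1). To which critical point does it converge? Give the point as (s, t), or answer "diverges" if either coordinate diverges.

(-2, 1)

V is separable, so gradient descent decouples: s follows -∂V/∂s, t follows -∂V/∂t.
∂V/∂s = -6(s - 1)(s + 2); at s=-1 this is 12, so s decreases.
∂V/∂t = -24(t - 3)(t - 1)(t + 3); at t=-1 this is -384, so t increases.
s converges to its nearest critical value -2 (a local min of the s-part); t converges to 1. The iterate converges to (-2, 1).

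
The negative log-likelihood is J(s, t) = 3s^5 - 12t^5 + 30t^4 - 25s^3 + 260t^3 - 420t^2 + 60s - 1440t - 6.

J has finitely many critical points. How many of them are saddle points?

J separates as a function of s plus a function of t, so ∇J=0 decouples.
∂J/∂s = 15(s - 2)(s - 1)(s + 1)(s + 2) = 0 at s ∈ {-2, -1, 1, 2}; ∂J/∂t = -60(t - 4)(t - 2)(t + 1)(t + 3) = 0 at t ∈ {-3, -1, 2, 4}.
The Hessian is diagonal: diag(J_ss, J_tt). Second derivatives: J_ss(-2)=-180, J_ss(-1)=90, J_ss(1)=-90, J_ss(2)=180; J_tt(-3)=4200, J_tt(-1)=-1800, J_tt(2)=1800, J_tt(4)=-4200.
Saddle points occur where the two diagonal entries have opposite signs: (-2, -3), (-2, 2), (-1, -1), (-1, 4), (1, -3), (1, 2), (2, -1), (2, 4). Count: 8.

8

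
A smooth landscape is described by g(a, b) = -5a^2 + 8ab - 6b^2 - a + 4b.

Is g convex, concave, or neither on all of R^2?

concave

g is quadratic, so its Hessian is the constant matrix H = [[-10, 8], [8, -12]].
det(H) = 56, tr(H) = -22.
det(H) > 0 and tr(H) < 0, so H is negative definite everywhere: concave.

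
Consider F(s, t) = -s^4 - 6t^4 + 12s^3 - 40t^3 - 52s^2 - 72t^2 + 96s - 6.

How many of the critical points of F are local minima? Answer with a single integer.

1

F separates as a function of s plus a function of t, so ∇F=0 decouples.
∂F/∂s = -4(s - 4)(s - 3)(s - 2) = 0 at s ∈ {2, 3, 4}; ∂F/∂t = -24t(t + 2)(t + 3) = 0 at t ∈ {-3, -2, 0}.
The Hessian is diagonal: diag(F_ss, F_tt). Second derivatives: F_ss(2)=-8, F_ss(3)=4, F_ss(4)=-8; F_tt(-3)=-72, F_tt(-2)=48, F_tt(0)=-144.
Local minima occur where both diagonal entries positive: (3, -2). Count: 1.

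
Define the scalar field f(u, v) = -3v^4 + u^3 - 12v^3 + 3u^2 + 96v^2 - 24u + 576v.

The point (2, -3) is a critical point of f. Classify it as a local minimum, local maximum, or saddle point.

local minimum

The mixed partial ∂²f/∂u∂v is 0, so the Hessian at any point is diag(f_uu, f_vv) = diag(6(u + 1), 12(-3v^2 - 6v + 16)).
At (2, -3): H = diag(18, 84).
Both eigenvalues are positive, so H is positive definite: a local minimum.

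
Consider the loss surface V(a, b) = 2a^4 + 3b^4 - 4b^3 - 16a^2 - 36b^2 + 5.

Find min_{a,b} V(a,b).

V(a,b) separates as P(a) + Q(b) + 5, so its minimum is min P + min Q + 5.
P'(a) = 8a(a - 2)(a + 2) vanishes at a ∈ {-2, 0, 2}; Q'(b) = 12b(b - 3)(b + 2) vanishes at b ∈ {-2, 0, 3}.
Local minima of P (where P''>0): P(-2)=-32, P(2)=-32. Local minima of Q: Q(-2)=-64, Q(3)=-189.
So the global minimum of V is P(-2) + Q(3) + 5 = -32 − 189 + 5 = -216, attained at (-2, 3).

-216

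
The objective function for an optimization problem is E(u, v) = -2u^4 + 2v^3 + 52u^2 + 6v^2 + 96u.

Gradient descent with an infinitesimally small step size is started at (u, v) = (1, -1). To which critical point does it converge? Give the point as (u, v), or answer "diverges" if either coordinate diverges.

E is separable, so gradient descent decouples: u follows -∂E/∂u, v follows -∂E/∂v.
∂E/∂u = -8(u - 4)(u + 1)(u + 3); at u=1 this is 192, so u decreases.
∂E/∂v = 6v(v + 2); at v=-1 this is -6, so v increases.
u converges to its nearest critical value -1 (a local min of the u-part); v converges to 0. The iterate converges to (-1, 0).

(-1, 0)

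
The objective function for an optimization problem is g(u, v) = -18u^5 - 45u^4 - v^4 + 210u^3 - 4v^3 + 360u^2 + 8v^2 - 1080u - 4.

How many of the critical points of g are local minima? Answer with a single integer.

g separates as a function of u plus a function of v, so ∇g=0 decouples.
∂g/∂u = -90(u - 2)(u - 1)(u + 2)(u + 3) = 0 at u ∈ {-3, -2, 1, 2}; ∂g/∂v = -4v(v - 1)(v + 4) = 0 at v ∈ {-4, 0, 1}.
The Hessian is diagonal: diag(g_uu, g_vv). Second derivatives: g_uu(-3)=1800, g_uu(-2)=-1080, g_uu(1)=1080, g_uu(2)=-1800; g_vv(-4)=-80, g_vv(0)=16, g_vv(1)=-20.
Local minima occur where both diagonal entries positive: (-3, 0), (1, 0). Count: 2.

2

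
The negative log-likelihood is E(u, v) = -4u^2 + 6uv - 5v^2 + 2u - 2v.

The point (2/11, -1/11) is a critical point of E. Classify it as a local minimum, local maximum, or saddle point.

The Hessian of E is constant: H = [[-8, 6], [6, -10]].
det(H) = (-8)·(-10) − 6² = 44.
det(H) > 0 and tr(H) = -18 < 0, so H is negative definite and the point is a local maximum.

local maximum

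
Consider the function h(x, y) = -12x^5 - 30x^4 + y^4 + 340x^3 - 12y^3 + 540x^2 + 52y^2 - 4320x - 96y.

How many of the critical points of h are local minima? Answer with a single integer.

h separates as a function of x plus a function of y, so ∇h=0 decouples.
∂h/∂x = -60(x - 3)(x - 2)(x + 3)(x + 4) = 0 at x ∈ {-4, -3, 2, 3}; ∂h/∂y = 4(y - 4)(y - 3)(y - 2) = 0 at y ∈ {2, 3, 4}.
The Hessian is diagonal: diag(h_xx, h_yy). Second derivatives: h_xx(-4)=2520, h_xx(-3)=-1800, h_xx(2)=1800, h_xx(3)=-2520; h_yy(2)=8, h_yy(3)=-4, h_yy(4)=8.
Local minima occur where both diagonal entries positive: (-4, 2), (-4, 4), (2, 2), (2, 4). Count: 4.

4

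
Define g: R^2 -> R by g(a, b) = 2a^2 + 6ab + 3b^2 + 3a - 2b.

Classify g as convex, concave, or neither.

g is quadratic, so its Hessian is the constant matrix H = [[4, 6], [6, 6]].
det(H) = -12, tr(H) = 10.
det(H) < 0, so H is indefinite: neither convex nor concave.

neither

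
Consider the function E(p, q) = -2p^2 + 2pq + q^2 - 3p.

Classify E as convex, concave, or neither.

neither

E is quadratic, so its Hessian is the constant matrix H = [[-4, 2], [2, 2]].
det(H) = -12, tr(H) = -2.
det(H) < 0, so H is indefinite: neither convex nor concave.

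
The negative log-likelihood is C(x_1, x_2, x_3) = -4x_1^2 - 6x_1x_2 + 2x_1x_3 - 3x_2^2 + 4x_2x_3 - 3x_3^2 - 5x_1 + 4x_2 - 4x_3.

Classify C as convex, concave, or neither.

concave

C is quadratic, so its Hessian is the constant matrix H = [[-8, -6, 2], [-6, -6, 4], [2, 4, -6]].
Leading principal minors: -8, 12, -16.
Signs alternate −, +, − ⇒ H ≺ 0 ⇒ concave.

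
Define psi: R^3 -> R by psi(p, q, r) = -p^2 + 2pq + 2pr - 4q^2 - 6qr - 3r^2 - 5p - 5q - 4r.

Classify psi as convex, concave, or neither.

psi is quadratic, so its Hessian is the constant matrix H = [[-2, 2, 2], [2, -8, -6], [2, -6, -6]].
Leading principal minors: -2, 12, -16.
Signs alternate −, +, − ⇒ H ≺ 0 ⇒ concave.

concave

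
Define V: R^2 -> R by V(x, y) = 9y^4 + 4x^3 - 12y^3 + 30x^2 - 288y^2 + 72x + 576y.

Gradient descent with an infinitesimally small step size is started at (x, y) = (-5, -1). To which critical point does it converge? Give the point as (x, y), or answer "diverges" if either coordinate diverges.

diverges

V is separable, so gradient descent decouples: x follows -∂V/∂x, y follows -∂V/∂y.
∂V/∂x = 12(x + 2)(x + 3); at x=-5 this is 72, so x decreases.
∂V/∂y = 36(y - 4)(y - 1)(y + 4); at y=-1 this is 1080, so y decreases.
The x-coordinate has no critical point in that direction and runs off to infinity.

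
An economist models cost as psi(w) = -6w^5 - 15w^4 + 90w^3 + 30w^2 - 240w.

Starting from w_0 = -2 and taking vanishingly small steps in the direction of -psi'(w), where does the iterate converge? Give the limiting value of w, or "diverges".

-4

psi'(w) = -30(w - 2)(w - 1)(w + 1)(w + 4), so psi'(-2) = 720.
Gradient descent moves in the -psi' direction, i.e. w is decreasing.
The nearest critical point in that direction is w = -4, where psi'' = 2700 > 0 (a local minimum). The iterate converges there.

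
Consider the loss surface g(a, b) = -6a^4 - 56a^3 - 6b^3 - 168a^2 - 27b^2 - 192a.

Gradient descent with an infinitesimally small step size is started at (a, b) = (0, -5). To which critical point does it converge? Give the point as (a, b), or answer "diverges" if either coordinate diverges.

diverges

g is separable, so gradient descent decouples: a follows -∂g/∂a, b follows -∂g/∂b.
∂g/∂a = -24(a + 1)(a + 2)(a + 4); at a=0 this is -192, so a increases.
∂g/∂b = -18b(b + 3); at b=-5 this is -180, so b increases.
The a-coordinate has no critical point in that direction and runs off to infinity.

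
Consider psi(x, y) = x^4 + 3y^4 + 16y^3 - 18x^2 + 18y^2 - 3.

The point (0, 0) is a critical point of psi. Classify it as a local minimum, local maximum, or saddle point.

The mixed partial ∂²psi/∂x∂y is 0, so the Hessian at any point is diag(psi_xx, psi_yy) = diag(12(x^2 - 3), 12(3y^2 + 8y + 3)).
At (0, 0): H = diag(-36, 36).
The eigenvalues have opposite signs, so H is indefinite: a saddle point.

saddle point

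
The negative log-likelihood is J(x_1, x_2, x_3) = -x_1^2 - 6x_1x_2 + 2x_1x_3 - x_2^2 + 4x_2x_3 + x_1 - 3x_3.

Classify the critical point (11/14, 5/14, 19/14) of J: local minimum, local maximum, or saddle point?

saddle point

The Hessian is constant: H = [[-2, -6, 2], [-6, -2, 4], [2, 4, 0]].
Leading principal minors: Δ₁ = -2, Δ₂ = -32, Δ₃ = -56.
The minors fit neither the all-positive nor the alternating-sign pattern, so H is indefinite: a saddle point.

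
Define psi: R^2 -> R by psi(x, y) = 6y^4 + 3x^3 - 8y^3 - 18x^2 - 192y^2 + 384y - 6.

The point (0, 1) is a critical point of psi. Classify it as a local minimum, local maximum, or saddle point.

The mixed partial ∂²psi/∂x∂y is 0, so the Hessian at any point is diag(psi_xx, psi_yy) = diag(18(x - 2), 24(3y^2 - 2y - 16)).
At (0, 1): H = diag(-36, -360).
Both eigenvalues are negative, so H is negative definite: a local maximum.

local maximum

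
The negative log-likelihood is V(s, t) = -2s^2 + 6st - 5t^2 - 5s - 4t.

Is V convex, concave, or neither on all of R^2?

concave

V is quadratic, so its Hessian is the constant matrix H = [[-4, 6], [6, -10]].
det(H) = 4, tr(H) = -14.
det(H) > 0 and tr(H) < 0, so H is negative definite everywhere: concave.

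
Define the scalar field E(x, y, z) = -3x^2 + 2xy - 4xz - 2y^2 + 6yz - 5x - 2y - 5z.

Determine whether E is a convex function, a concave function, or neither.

E is quadratic, so its Hessian is the constant matrix H = [[-6, 2, -4], [2, -4, 6], [-4, 6, 0]].
Leading principal minors: -6, 20, 184.
Neither pattern holds ⇒ H is indefinite ⇒ neither convex nor concave.

neither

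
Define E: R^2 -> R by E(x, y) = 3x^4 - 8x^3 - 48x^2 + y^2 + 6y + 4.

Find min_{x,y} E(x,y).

E(x,y) separates as P(x) + Q(y) + 4, so its minimum is min P + min Q + 4.
P'(x) = 12x(x - 4)(x + 2) vanishes at x ∈ {-2, 0, 4}; Q'(y) = 2y + 6 vanishes at y ∈ {-3}.
Local minima of P (where P''>0): P(-2)=-80, P(4)=-512. Local minima of Q: Q(-3)=-9.
So the global minimum of E is P(4) + Q(-3) + 4 = -512 − 9 + 4 = -517, attained at (4, -3).

-517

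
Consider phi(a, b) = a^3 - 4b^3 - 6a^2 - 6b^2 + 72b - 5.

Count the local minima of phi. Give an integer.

phi separates as a function of a plus a function of b, so ∇phi=0 decouples.
∂phi/∂a = 3a(a - 4) = 0 at a ∈ {0, 4}; ∂phi/∂b = -12(b - 2)(b + 3) = 0 at b ∈ {-3, 2}.
The Hessian is diagonal: diag(phi_aa, phi_bb). Second derivatives: phi_aa(0)=-12, phi_aa(4)=12; phi_bb(-3)=60, phi_bb(2)=-60.
Local minima occur where both diagonal entries positive: (4, -3). Count: 1.

1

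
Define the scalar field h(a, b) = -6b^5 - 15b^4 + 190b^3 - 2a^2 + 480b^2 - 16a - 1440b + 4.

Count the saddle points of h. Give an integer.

h separates as a function of a plus a function of b, so ∇h=0 decouples.
∂h/∂a = -4(a + 4) = 0 at a ∈ {-4}; ∂h/∂b = -30(b - 4)(b - 1)(b + 3)(b + 4) = 0 at b ∈ {-4, -3, 1, 4}.
The Hessian is diagonal: diag(h_aa, h_bb). Second derivatives: h_aa(-4)=-4; h_bb(-4)=1200, h_bb(-3)=-840, h_bb(1)=1800, h_bb(4)=-5040.
Saddle points occur where the two diagonal entries have opposite signs: (-4, -4), (-4, 1). Count: 2.

2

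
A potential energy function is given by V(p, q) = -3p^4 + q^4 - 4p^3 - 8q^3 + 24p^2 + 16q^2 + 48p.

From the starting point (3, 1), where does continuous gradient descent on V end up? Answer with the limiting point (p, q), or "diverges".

V is separable, so gradient descent decouples: p follows -∂V/∂p, q follows -∂V/∂q.
∂V/∂p = -12(p - 2)(p + 1)(p + 2); at p=3 this is -240, so p increases.
∂V/∂q = 4q(q - 4)(q - 2); at q=1 this is 12, so q decreases.
The p-coordinate has no critical point in that direction and runs off to infinity.

diverges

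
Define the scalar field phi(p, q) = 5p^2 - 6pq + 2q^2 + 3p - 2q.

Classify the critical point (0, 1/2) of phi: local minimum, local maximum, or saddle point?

local minimum

The Hessian of phi is constant: H = [[10, -6], [-6, 4]].
det(H) = 10·4 − (-6)² = 4.
det(H) > 0 and tr(H) = 14 > 0, so H is positive definite and the point is a local minimum.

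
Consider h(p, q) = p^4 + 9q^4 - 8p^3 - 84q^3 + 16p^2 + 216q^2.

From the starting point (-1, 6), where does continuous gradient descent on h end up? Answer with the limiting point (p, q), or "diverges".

h is separable, so gradient descent decouples: p follows -∂h/∂p, q follows -∂h/∂q.
∂h/∂p = 4p(p - 4)(p - 2); at p=-1 this is -60, so p increases.
∂h/∂q = 36q(q - 4)(q - 3); at q=6 this is 1296, so q decreases.
p converges to its nearest critical value 0 (a local min of the p-part); q converges to 4. The iterate converges to (0, 4).

(0, 4)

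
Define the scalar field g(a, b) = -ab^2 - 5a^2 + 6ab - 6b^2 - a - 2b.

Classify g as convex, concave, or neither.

neither

The term -ab^2 is cubic, so the Hessian is not constant.
∂²g/∂b² = -2a - 12, which takes both signs as a varies (negative for sufficiently large a). A diagonal entry of the Hessian changing sign means the Hessian is neither positive- nor negative-semidefinite on all of R^2.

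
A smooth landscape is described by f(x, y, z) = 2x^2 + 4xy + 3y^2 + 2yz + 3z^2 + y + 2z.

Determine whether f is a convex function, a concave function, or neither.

convex

f is quadratic, so its Hessian is the constant matrix H = [[4, 4, 0], [4, 6, 2], [0, 2, 6]].
Leading principal minors: 4, 8, 32.
All positive ⇒ H ≻ 0 ⇒ convex.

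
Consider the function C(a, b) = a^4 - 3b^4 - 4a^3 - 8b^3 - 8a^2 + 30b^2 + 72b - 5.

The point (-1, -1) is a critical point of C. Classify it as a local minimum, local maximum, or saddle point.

The mixed partial ∂²C/∂a∂b is 0, so the Hessian at any point is diag(C_aa, C_bb) = diag(4(3a^2 - 6a - 4), 12(-3b^2 - 4b + 5)).
At (-1, -1): H = diag(20, 72).
Both eigenvalues are positive, so H is positive definite: a local minimum.

local minimum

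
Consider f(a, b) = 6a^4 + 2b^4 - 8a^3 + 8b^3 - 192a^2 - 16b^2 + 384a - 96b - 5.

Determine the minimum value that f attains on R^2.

f(a,b) separates as P(a) + Q(b) − 5, so its minimum is min P + min Q − 5.
P'(a) = 24(a - 4)(a - 1)(a + 4) vanishes at a ∈ {-4, 1, 4}; Q'(b) = 8(b - 2)(b + 2)(b + 3) vanishes at b ∈ {-3, -2, 2}.
Local minima of P (where P''>0): P(-4)=-2560, P(4)=-512. Local minima of Q: Q(-3)=90, Q(2)=-160.
So the global minimum of f is P(-4) + Q(2) − 5 = -2560 − 160 − 5 = -2725, attained at (-4, 2).

-2725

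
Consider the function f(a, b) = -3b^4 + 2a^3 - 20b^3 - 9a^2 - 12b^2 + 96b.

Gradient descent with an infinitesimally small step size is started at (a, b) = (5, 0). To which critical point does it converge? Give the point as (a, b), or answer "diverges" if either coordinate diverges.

f is separable, so gradient descent decouples: a follows -∂f/∂a, b follows -∂f/∂b.
∂f/∂a = 6a(a - 3); at a=5 this is 60, so a decreases.
∂f/∂b = -12(b - 1)(b + 2)(b + 4); at b=0 this is 96, so b decreases.
a converges to its nearest critical value 3 (a local min of the a-part); b converges to -2. The iterate converges to (3, -2).

(3, -2)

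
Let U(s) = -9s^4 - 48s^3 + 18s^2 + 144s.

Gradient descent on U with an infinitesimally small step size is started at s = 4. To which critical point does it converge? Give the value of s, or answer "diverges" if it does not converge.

diverges

U'(s) = -36(s - 1)(s + 1)(s + 4), so U'(4) = -4320.
Gradient descent moves in the -U' direction, i.e. s is increasing.
There is no critical point above s=4, and U' keeps the same sign, so the iterate runs off to +∞.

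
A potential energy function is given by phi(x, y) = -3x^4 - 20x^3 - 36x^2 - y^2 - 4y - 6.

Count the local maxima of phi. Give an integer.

phi separates as a function of x plus a function of y, so ∇phi=0 decouples.
∂phi/∂x = -12x(x + 2)(x + 3) = 0 at x ∈ {-3, -2, 0}; ∂phi/∂y = -2(y + 2) = 0 at y ∈ {-2}.
The Hessian is diagonal: diag(phi_xx, phi_yy). Second derivatives: phi_xx(-3)=-36, phi_xx(-2)=24, phi_xx(0)=-72; phi_yy(-2)=-2.
Local maxima occur where both diagonal entries negative: (-3, -2), (0, -2). Count: 2.

2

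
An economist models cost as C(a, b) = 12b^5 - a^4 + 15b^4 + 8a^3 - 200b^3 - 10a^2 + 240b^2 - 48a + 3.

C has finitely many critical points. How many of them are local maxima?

C separates as a function of a plus a function of b, so ∇C=0 decouples.
∂C/∂a = -4(a - 4)(a - 3)(a + 1) = 0 at a ∈ {-1, 3, 4}; ∂C/∂b = 60b(b - 2)(b - 1)(b + 4) = 0 at b ∈ {-4, 0, 1, 2}.
The Hessian is diagonal: diag(C_aa, C_bb). Second derivatives: C_aa(-1)=-80, C_aa(3)=16, C_aa(4)=-20; C_bb(-4)=-7200, C_bb(0)=480, C_bb(1)=-300, C_bb(2)=720.
Local maxima occur where both diagonal entries negative: (-1, -4), (-1, 1), (4, -4), (4, 1). Count: 4.

4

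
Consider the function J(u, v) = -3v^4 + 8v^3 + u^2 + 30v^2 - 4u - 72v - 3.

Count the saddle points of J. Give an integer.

2

J separates as a function of u plus a function of v, so ∇J=0 decouples.
∂J/∂u = 2(u - 2) = 0 at u ∈ {2}; ∂J/∂v = -12(v - 3)(v - 1)(v + 2) = 0 at v ∈ {-2, 1, 3}.
The Hessian is diagonal: diag(J_uu, J_vv). Second derivatives: J_uu(2)=2; J_vv(-2)=-180, J_vv(1)=72, J_vv(3)=-120.
Saddle points occur where the two diagonal entries have opposite signs: (2, -2), (2, 3). Count: 2.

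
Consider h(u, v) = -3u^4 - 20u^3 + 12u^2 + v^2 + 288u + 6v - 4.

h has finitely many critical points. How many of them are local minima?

h separates as a function of u plus a function of v, so ∇h=0 decouples.
∂h/∂u = -12(u - 2)(u + 3)(u + 4) = 0 at u ∈ {-4, -3, 2}; ∂h/∂v = 2(v + 3) = 0 at v ∈ {-3}.
The Hessian is diagonal: diag(h_uu, h_vv). Second derivatives: h_uu(-4)=-72, h_uu(-3)=60, h_uu(2)=-360; h_vv(-3)=2.
Local minima occur where both diagonal entries positive: (-3, -3). Count: 1.

1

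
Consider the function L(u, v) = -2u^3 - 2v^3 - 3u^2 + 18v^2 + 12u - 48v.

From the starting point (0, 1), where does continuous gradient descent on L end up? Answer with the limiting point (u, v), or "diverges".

(-2, 2)

L is separable, so gradient descent decouples: u follows -∂L/∂u, v follows -∂L/∂v.
∂L/∂u = -6(u - 1)(u + 2); at u=0 this is 12, so u decreases.
∂L/∂v = -6(v - 4)(v - 2); at v=1 this is -18, so v increases.
u converges to its nearest critical value -2 (a local min of the u-part); v converges to 2. The iterate converges to (-2, 2).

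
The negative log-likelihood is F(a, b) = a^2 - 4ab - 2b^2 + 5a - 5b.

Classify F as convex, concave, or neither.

F is quadratic, so its Hessian is the constant matrix H = [[2, -4], [-4, -4]].
det(H) = -24, tr(H) = -2.
det(H) < 0, so H is indefinite: neither convex nor concave.

neither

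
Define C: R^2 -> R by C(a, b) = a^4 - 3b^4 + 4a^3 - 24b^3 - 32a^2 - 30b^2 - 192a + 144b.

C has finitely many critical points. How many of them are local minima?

2

C separates as a function of a plus a function of b, so ∇C=0 decouples.
∂C/∂a = 4(a - 4)(a + 3)(a + 4) = 0 at a ∈ {-4, -3, 4}; ∂C/∂b = -12(b - 1)(b + 3)(b + 4) = 0 at b ∈ {-4, -3, 1}.
The Hessian is diagonal: diag(C_aa, C_bb). Second derivatives: C_aa(-4)=32, C_aa(-3)=-28, C_aa(4)=224; C_bb(-4)=-60, C_bb(-3)=48, C_bb(1)=-240.
Local minima occur where both diagonal entries positive: (-4, -3), (4, -3). Count: 2.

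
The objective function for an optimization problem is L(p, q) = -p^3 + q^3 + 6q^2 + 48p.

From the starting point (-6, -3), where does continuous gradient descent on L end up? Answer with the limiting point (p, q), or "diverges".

L is separable, so gradient descent decouples: p follows -∂L/∂p, q follows -∂L/∂q.
∂L/∂p = -3(p - 4)(p + 4); at p=-6 this is -60, so p increases.
∂L/∂q = 3q(q + 4); at q=-3 this is -9, so q increases.
p converges to its nearest critical value -4 (a local min of the p-part); q converges to 0. The iterate converges to (-4, 0).

(-4, 0)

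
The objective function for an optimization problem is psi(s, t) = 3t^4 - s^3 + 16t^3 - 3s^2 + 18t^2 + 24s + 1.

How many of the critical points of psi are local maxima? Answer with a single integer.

psi separates as a function of s plus a function of t, so ∇psi=0 decouples.
∂psi/∂s = -3(s - 2)(s + 4) = 0 at s ∈ {-4, 2}; ∂psi/∂t = 12t(t + 1)(t + 3) = 0 at t ∈ {-3, -1, 0}.
The Hessian is diagonal: diag(psi_ss, psi_tt). Second derivatives: psi_ss(-4)=18, psi_ss(2)=-18; psi_tt(-3)=72, psi_tt(-1)=-24, psi_tt(0)=36.
Local maxima occur where both diagonal entries negative: (2, -1). Count: 1.

1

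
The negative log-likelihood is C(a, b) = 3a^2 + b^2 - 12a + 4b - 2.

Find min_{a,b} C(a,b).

C(a,b) separates as P(a) + Q(b) − 2, so its minimum is min P + min Q − 2.
P'(a) = 6a - 12 vanishes at a ∈ {2}; Q'(b) = 2b + 4 vanishes at b ∈ {-2}.
Local minima of P (where P''>0): P(2)=-12. Local minima of Q: Q(-2)=-4.
So the global minimum of C is P(2) + Q(-2) − 2 = -12 − 4 − 2 = -18, attained at (2, -2).

-18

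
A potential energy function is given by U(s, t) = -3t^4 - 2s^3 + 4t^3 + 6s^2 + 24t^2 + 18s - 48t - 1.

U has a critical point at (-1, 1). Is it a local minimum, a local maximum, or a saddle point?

The mixed partial ∂²U/∂s∂t is 0, so the Hessian at any point is diag(U_ss, U_tt) = diag(12(-s + 1), 12(-3t^2 + 2t + 4)).
At (-1, 1): H = diag(24, 36).
Both eigenvalues are positive, so H is positive definite: a local minimum.

local minimum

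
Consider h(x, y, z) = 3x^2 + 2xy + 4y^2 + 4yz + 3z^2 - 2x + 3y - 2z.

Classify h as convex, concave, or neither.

h is quadratic, so its Hessian is the constant matrix H = [[6, 2, 0], [2, 8, 4], [0, 4, 6]].
Leading principal minors: 6, 44, 168.
All positive ⇒ H ≻ 0 ⇒ convex.

convex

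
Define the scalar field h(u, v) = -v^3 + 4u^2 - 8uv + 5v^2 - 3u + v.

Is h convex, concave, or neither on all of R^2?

The term -v^3 is cubic, so the Hessian is not constant.
∂²h/∂v² = -6v + 10, which takes both signs as v varies (negative for sufficiently large v). A diagonal entry of the Hessian changing sign means the Hessian is neither positive- nor negative-semidefinite on all of R^2.

neither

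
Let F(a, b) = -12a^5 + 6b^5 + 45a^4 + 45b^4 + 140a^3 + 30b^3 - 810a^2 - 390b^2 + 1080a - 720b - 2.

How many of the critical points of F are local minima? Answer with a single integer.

F separates as a function of a plus a function of b, so ∇F=0 decouples.
∂F/∂a = -60(a - 3)(a - 2)(a - 1)(a + 3) = 0 at a ∈ {-3, 1, 2, 3}; ∂F/∂b = 30(b - 2)(b + 1)(b + 3)(b + 4) = 0 at b ∈ {-4, -3, -1, 2}.
The Hessian is diagonal: diag(F_aa, F_bb). Second derivatives: F_aa(-3)=7200, F_aa(1)=-480, F_aa(2)=300, F_aa(3)=-720; F_bb(-4)=-540, F_bb(-3)=300, F_bb(-1)=-540, F_bb(2)=2700.
Local minima occur where both diagonal entries positive: (-3, -3), (-3, 2), (2, -3), (2, 2). Count: 4.

4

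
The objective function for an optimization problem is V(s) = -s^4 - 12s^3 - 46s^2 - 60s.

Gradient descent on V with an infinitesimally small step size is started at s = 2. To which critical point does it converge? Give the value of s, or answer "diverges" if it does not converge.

V'(s) = -4(s + 1)(s + 3)(s + 5), so V'(2) = -420.
Gradient descent moves in the -V' direction, i.e. s is increasing.
There is no critical point above s=2, and V' keeps the same sign, so the iterate runs off to +∞.

diverges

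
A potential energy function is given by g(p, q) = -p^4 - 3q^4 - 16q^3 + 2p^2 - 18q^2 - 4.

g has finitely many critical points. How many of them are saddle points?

4

g separates as a function of p plus a function of q, so ∇g=0 decouples.
∂g/∂p = -4p(p - 1)(p + 1) = 0 at p ∈ {-1, 0, 1}; ∂g/∂q = -12q(q + 1)(q + 3) = 0 at q ∈ {-3, -1, 0}.
The Hessian is diagonal: diag(g_pp, g_qq). Second derivatives: g_pp(-1)=-8, g_pp(0)=4, g_pp(1)=-8; g_qq(-3)=-72, g_qq(-1)=24, g_qq(0)=-36.
Saddle points occur where the two diagonal entries have opposite signs: (-1, -1), (0, -3), (0, 0), (1, -1). Count: 4.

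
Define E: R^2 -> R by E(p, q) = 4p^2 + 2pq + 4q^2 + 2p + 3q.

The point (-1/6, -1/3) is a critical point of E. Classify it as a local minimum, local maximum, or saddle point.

local minimum

The Hessian of E is constant: H = [[8, 2], [2, 8]].
det(H) = 8·8 − 2² = 60.
det(H) > 0 and tr(H) = 16 > 0, so H is positive definite and the point is a local minimum.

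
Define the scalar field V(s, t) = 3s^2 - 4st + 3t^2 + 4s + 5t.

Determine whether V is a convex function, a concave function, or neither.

convex

V is quadratic, so its Hessian is the constant matrix H = [[6, -4], [-4, 6]].
det(H) = 20, tr(H) = 12.
det(H) > 0 and tr(H) > 0, so H is positive definite everywhere: convex.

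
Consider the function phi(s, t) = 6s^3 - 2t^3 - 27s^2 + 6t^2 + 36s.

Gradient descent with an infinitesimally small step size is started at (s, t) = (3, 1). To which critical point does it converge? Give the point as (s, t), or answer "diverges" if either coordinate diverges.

(2, 0)

phi is separable, so gradient descent decouples: s follows -∂phi/∂s, t follows -∂phi/∂t.
∂phi/∂s = 18(s - 2)(s - 1); at s=3 this is 36, so s decreases.
∂phi/∂t = -6t(t - 2); at t=1 this is 6, so t decreases.
s converges to its nearest critical value 2 (a local min of the s-part); t converges to 0. The iterate converges to (2, 0).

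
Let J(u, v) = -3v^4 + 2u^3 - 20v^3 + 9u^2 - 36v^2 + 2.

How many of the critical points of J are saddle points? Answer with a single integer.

J separates as a function of u plus a function of v, so ∇J=0 decouples.
∂J/∂u = 6u(u + 3) = 0 at u ∈ {-3, 0}; ∂J/∂v = -12v(v + 2)(v + 3) = 0 at v ∈ {-3, -2, 0}.
The Hessian is diagonal: diag(J_uu, J_vv). Second derivatives: J_uu(-3)=-18, J_uu(0)=18; J_vv(-3)=-36, J_vv(-2)=24, J_vv(0)=-72.
Saddle points occur where the two diagonal entries have opposite signs: (-3, -2), (0, -3), (0, 0). Count: 3.

3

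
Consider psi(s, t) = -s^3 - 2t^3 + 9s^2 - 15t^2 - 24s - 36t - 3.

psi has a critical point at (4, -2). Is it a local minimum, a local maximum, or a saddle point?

local maximum

The mixed partial ∂²psi/∂s∂t is 0, so the Hessian at any point is diag(psi_ss, psi_tt) = diag(6(-s + 3), -6(2t + 5)).
At (4, -2): H = diag(-6, -6).
Both eigenvalues are negative, so H is negative definite: a local maximum.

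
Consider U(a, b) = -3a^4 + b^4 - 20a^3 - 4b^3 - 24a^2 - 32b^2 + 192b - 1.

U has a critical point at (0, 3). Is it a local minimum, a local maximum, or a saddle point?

The mixed partial ∂²U/∂a∂b is 0, so the Hessian at any point is diag(U_aa, U_bb) = diag(-12(3a^2 + 10a + 4), 4(3b^2 - 6b - 16)).
At (0, 3): H = diag(-48, -28).
Both eigenvalues are negative, so H is negative definite: a local maximum.

local maximum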